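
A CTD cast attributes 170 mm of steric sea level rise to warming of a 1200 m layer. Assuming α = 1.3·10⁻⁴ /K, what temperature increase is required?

1.1 K

ΔT = Δh/(αH) = 0.17 / (1.3×10⁻⁴ × 1200) ≈ 1.090 K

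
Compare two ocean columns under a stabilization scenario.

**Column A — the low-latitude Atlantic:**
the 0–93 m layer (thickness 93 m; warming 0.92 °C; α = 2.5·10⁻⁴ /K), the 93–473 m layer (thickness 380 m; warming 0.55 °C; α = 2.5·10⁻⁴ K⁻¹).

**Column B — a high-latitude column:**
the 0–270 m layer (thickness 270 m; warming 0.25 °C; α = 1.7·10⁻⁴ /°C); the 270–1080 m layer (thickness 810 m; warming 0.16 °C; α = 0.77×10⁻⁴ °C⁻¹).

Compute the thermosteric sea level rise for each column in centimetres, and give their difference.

Δh_A ≈ 7.4 cm, Δh_B ≈ 2.1 cm; difference ≈ 5.2 cm

A 0.92 × 93 × 2.5×10⁻⁴ = 0.02139 m
A Layer 2: 0.55 × 2.5×10⁻⁴ × 380 = 0.05225 m
A total: 0.07364 m
B 1.7×10⁻⁴ × 0.25 × 270 = 0.011475 m
B 0.77×10⁻⁴ × 810 × 0.16 = 0.0099792 m
B total: 0.0214542 m
Difference: 0.07364 − 0.0214542 = 0.0521858 m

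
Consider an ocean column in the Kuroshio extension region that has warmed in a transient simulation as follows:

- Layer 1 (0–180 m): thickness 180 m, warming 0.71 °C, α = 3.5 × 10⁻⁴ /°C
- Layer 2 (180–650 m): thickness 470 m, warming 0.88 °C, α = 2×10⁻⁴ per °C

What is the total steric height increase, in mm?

Layer 1: 3.5×10⁻⁴ × 0.71 × 180 = 0.04473 m
470 × 2×10⁻⁴ × 0.88 = 0.08272 m
Δh = 0.04473 + 0.08272 = 0.12745 m

127 mm of thermosteric rise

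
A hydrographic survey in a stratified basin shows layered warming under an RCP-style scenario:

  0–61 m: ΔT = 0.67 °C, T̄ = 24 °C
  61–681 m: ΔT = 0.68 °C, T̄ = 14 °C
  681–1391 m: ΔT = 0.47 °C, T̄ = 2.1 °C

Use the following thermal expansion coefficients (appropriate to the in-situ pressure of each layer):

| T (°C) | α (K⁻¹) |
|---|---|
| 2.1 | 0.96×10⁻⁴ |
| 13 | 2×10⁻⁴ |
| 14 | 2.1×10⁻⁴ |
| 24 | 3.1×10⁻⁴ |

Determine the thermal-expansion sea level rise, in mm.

133 mm of thermosteric rise

Layer 1 at 24 °C → α = 3.1×10⁻⁴ K⁻¹
Layer 2 at 14 °C → α = 2.1×10⁻⁴ K⁻¹
Layer 3 at 2.1 °C → α = 0.96×10⁻⁴ K⁻¹
Layer 1: 61 × 0.67 × 3.1×10⁻⁴ = 0.0126697 m
Layer 2: 0.68 × 2.1×10⁻⁴ × 620 = 0.088536 m
Layer 3: 0.47 × 0.96×10⁻⁴ × 710 = 0.0320352 m
Δh = 0.0126697 + 0.088536 + 0.0320352 = 0.1332409 m ≈ 133 mm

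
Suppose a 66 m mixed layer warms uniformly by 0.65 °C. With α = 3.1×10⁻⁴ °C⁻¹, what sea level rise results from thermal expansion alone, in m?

Δh = αΔT·H = 3.1×10⁻⁴ × 0.65 × 66 = 0.013299 m

0.013 m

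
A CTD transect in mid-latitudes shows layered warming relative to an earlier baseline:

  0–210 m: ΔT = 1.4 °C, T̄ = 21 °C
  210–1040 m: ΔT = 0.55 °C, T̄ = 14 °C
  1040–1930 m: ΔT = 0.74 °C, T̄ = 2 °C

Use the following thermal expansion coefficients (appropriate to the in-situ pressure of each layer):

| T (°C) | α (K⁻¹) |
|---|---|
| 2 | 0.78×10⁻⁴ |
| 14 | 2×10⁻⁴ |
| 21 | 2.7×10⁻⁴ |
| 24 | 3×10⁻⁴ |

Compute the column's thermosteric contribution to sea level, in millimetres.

Layer 1 at 21 °C → α = 2.7×10⁻⁴ K⁻¹
Layer 2 at 14 °C → α = 2×10⁻⁴ K⁻¹
Layer 3 at 2 °C → α = 0.78×10⁻⁴ K⁻¹
Layer 1: 2.7×10⁻⁴ × 1.4 × 210 = 0.07938 m
2×10⁻⁴ × 830 × 0.55 = 0.09130 m
1040–1930 m: 0.74 × 890 × 0.78×10⁻⁴ = 0.0513708 m
Δh = 0.07938 + 0.09130 + 0.0513708 = 0.2220508 m

222 mm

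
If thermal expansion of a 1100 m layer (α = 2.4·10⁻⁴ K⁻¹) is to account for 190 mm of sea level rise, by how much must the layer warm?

ΔT = Δh/(αH) = 0.19 / (2.4×10⁻⁴ × 1100) ≈ 0.7197 °C

0.72 °C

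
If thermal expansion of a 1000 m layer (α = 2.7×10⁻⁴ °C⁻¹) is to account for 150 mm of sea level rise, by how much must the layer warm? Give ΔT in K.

0.556 K

ΔT = Δh/(αH) = 0.15 / (2.7×10⁻⁴ × 1000) ≈ 0.5556 K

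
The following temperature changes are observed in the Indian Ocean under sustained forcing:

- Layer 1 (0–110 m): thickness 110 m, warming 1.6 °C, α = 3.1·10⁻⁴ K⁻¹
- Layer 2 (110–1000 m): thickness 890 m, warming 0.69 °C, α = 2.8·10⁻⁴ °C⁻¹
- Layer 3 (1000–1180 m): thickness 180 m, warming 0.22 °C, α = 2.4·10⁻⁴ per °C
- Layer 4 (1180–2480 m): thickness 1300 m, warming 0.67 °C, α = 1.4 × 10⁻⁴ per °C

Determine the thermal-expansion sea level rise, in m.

about 0.358 m

3.1×10⁻⁴ × 1.6 × 110 = 0.05456 m
0.69 × 2.8×10⁻⁴ × 890 = 0.171948 m
180 × 2.4×10⁻⁴ × 0.22 = 0.009504 m
1300 × 1.4×10⁻⁴ × 0.67 = 0.12194 m
Δh = 0.05456 + 0.171948 + 0.009504 + 0.12194 = 0.357952 m ≈ 0.358 m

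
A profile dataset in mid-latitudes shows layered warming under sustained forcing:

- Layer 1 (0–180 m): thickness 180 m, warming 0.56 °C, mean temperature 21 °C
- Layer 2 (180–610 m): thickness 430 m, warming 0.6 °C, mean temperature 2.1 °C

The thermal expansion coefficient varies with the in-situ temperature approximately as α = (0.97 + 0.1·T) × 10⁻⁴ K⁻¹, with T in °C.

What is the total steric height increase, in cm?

6.1 cm of thermosteric rise

Layer 1: α = (0.97 + 0.1×21)×10⁻⁴ = 3.07×10⁻⁴ K⁻¹
Layer 2: α = (0.97 + 0.1×2.1)×10⁻⁴ = 1.18×10⁻⁴ K⁻¹
0.56 × 180 × 3.07×10⁻⁴ = 0.0309456 m
Layer 2: 1.18×10⁻⁴ × 430 × 0.6 = 0.030444 m
Δh = 0.0309456 + 0.030444 = 0.0613896 m ≈ 6.1 cm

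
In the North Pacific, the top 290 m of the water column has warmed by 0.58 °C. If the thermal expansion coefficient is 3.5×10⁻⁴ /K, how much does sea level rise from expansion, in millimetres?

about 59 mm

Δh = αΔT·H = 3.5×10⁻⁴ × 0.58 × 290 = 0.05887 m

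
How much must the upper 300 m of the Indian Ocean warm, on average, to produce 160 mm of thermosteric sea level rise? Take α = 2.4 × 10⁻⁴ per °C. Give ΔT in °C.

ΔT = Δh/(αH) = 0.16 / (2.4×10⁻⁴ × 300) ≈ 2.222 °C

2.2 °C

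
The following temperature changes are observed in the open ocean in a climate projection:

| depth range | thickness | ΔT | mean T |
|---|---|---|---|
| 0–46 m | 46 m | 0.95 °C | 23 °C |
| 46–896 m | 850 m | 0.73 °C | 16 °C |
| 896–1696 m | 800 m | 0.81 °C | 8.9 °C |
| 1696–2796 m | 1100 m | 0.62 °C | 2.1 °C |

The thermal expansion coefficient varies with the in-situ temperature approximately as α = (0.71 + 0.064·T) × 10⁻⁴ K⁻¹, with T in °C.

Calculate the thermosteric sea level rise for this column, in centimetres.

Layer 1: α = (0.71 + 0.064×23)×10⁻⁴ = 2.182×10⁻⁴ K⁻¹
Layer 2: α = (0.71 + 0.064×16)×10⁻⁴ = 1.734×10⁻⁴ K⁻¹
Layer 3: α = (0.71 + 0.064×8.9)×10⁻⁴ = 1.2796×10⁻⁴ K⁻¹
Layer 4: α = (0.71 + 0.064×2.1)×10⁻⁴ = 0.8444×10⁻⁴ K⁻¹
Layer 1: 2.182×10⁻⁴ × 0.95 × 46 = 0.00953534 m
1.734×10⁻⁴ × 850 × 0.73 = 0.1075947 m
896–1696 m: 0.81 × 800 × 1.2796×10⁻⁴ = 0.08291808 m
0.8444×10⁻⁴ × 1100 × 0.62 = 0.05758808 m
Δh = 0.00953534 + 0.1075947 + 0.08291808 + 0.05758808 = 0.2576362 m

about 25.8 cm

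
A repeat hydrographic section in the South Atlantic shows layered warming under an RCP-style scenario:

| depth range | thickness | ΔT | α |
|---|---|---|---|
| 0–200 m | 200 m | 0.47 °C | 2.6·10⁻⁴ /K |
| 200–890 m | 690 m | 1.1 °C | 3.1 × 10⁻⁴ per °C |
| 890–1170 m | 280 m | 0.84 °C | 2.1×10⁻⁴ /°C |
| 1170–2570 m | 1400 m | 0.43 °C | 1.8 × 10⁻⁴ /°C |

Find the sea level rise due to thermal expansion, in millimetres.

0–200 m: 0.47 × 200 × 2.6×10⁻⁴ = 0.02444 m
200–890 m: 3.1×10⁻⁴ × 690 × 1.1 = 0.23529 m
890–1170 m: 2.1×10⁻⁴ × 280 × 0.84 = 0.049392 m
0.43 × 1400 × 1.8×10⁻⁴ = 0.10836 m
Δh = 0.02444 + 0.23529 + 0.049392 + 0.10836 = 0.417482 m ≈ 417 mm

417 mm of thermosteric rise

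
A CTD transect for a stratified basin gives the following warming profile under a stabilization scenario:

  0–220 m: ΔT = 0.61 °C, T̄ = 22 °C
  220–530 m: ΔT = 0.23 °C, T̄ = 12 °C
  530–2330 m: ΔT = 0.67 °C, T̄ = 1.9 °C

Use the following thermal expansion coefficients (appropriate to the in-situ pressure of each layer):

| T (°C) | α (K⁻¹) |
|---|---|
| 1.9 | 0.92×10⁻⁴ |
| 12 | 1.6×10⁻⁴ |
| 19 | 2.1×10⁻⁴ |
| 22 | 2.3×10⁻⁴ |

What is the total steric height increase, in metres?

Layer 1 at 22 °C → α = 2.3×10⁻⁴ K⁻¹
Layer 2 at 12 °C → α = 1.6×10⁻⁴ K⁻¹
Layer 3 at 1.9 °C → α = 0.92×10⁻⁴ K⁻¹
Layer 1: 0.61 × 220 × 2.3×10⁻⁴ = 0.030866 m
Layer 2: 310 × 1.6×10⁻⁴ × 0.23 = 0.011408 m
Layer 3: 0.67 × 1800 × 0.92×10⁻⁴ = 0.110952 m
Δh = 0.030866 + 0.011408 + 0.110952 = 0.153226 m ≈ 0.153 m

0.153 m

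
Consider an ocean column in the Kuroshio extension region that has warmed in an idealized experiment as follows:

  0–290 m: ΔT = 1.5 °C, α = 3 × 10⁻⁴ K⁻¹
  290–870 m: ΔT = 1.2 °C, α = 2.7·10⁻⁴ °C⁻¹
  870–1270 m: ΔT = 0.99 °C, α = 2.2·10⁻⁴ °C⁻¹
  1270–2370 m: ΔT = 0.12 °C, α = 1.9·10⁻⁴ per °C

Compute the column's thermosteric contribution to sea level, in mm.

Δh = 431 mm

0–290 m: 290 × 1.5 × 3×10⁻⁴ = 0.13050 m
1.2 × 580 × 2.7×10⁻⁴ = 0.18792 m
870–1270 m: 400 × 2.2×10⁻⁴ × 0.99 = 0.08712 m
0.12 × 1.9×10⁻⁴ × 1100 = 0.02508 m
Δh = 0.13050 + 0.18792 + 0.08712 + 0.02508 = 0.43062 m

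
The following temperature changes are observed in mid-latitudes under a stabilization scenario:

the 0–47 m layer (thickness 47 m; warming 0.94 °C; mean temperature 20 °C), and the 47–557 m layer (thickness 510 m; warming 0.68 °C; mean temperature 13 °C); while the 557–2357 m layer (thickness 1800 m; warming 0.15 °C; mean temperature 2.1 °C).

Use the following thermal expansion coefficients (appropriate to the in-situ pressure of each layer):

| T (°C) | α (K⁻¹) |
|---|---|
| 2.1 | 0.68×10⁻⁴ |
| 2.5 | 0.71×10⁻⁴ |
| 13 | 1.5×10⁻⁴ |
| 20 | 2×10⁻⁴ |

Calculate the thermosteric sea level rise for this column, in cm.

about 7.9 cm

Layer 1 at 20 °C → α = 2×10⁻⁴ K⁻¹
Layer 2 at 13 °C → α = 1.5×10⁻⁴ K⁻¹
Layer 3 at 2.1 °C → α = 0.68×10⁻⁴ K⁻¹
Layer 1: 47 × 0.94 × 2×10⁻⁴ = 0.008836 m
0.68 × 510 × 1.5×10⁻⁴ = 0.05202 m
557–2357 m: 0.15 × 1800 × 0.68×10⁻⁴ = 0.01836 m
Δh = 0.008836 + 0.05202 + 0.01836 = 0.079216 m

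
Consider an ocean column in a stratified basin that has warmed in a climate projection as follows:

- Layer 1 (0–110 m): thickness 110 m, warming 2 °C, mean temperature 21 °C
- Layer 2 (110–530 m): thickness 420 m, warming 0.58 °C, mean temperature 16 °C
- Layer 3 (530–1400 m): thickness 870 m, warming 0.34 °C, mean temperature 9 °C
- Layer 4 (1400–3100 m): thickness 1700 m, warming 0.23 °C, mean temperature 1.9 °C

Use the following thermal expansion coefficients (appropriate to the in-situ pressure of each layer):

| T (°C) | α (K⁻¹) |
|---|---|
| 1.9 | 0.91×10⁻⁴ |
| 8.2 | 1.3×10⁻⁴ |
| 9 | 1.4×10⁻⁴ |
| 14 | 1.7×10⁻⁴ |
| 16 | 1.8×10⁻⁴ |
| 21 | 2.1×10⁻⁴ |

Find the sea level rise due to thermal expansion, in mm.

Layer 1 at 21 °C → α = 2.1×10⁻⁴ K⁻¹
Layer 2 at 16 °C → α = 1.8×10⁻⁴ K⁻¹
Layer 3 at 9 °C → α = 1.4×10⁻⁴ K⁻¹
Layer 4 at 1.9 °C → α = 0.91×10⁻⁴ K⁻¹
2 × 2.1×10⁻⁴ × 110 = 0.04620 m
420 × 0.58 × 1.8×10⁻⁴ = 0.043848 m
530–1400 m: 870 × 1.4×10⁻⁴ × 0.34 = 0.041412 m
1400–3100 m: 0.91×10⁻⁴ × 0.23 × 1700 = 0.035581 m
Δh = 0.04620 + 0.043848 + 0.041412 + 0.035581 = 0.167041 m

170 mm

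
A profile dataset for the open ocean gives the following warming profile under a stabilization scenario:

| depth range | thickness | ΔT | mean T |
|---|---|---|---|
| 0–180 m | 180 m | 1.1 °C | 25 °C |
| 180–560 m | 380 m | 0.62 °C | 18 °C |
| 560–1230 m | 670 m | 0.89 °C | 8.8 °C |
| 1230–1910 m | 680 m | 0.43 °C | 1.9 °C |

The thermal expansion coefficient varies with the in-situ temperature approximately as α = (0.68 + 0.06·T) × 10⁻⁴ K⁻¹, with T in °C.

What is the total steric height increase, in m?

0.180 m

Layer 1: α = (0.68 + 0.06×25)×10⁻⁴ = 2.18×10⁻⁴ K⁻¹
Layer 2: α = (0.68 + 0.06×18)×10⁻⁴ = 1.76×10⁻⁴ K⁻¹
Layer 3: α = (0.68 + 0.06×8.8)×10⁻⁴ = 1.208×10⁻⁴ K⁻¹
Layer 4: α = (0.68 + 0.06×1.9)×10⁻⁴ = 0.794×10⁻⁴ K⁻¹
2.18×10⁻⁴ × 1.1 × 180 = 0.043164 m
Layer 2: 0.62 × 380 × 1.76×10⁻⁴ = 0.0414656 m
0.89 × 1.208×10⁻⁴ × 670 = 0.07203304 m
Layer 4: 0.794×10⁻⁴ × 0.43 × 680 = 0.02321656 m
Δh = 0.043164 + 0.0414656 + 0.07203304 + 0.02321656 = 0.1798792 m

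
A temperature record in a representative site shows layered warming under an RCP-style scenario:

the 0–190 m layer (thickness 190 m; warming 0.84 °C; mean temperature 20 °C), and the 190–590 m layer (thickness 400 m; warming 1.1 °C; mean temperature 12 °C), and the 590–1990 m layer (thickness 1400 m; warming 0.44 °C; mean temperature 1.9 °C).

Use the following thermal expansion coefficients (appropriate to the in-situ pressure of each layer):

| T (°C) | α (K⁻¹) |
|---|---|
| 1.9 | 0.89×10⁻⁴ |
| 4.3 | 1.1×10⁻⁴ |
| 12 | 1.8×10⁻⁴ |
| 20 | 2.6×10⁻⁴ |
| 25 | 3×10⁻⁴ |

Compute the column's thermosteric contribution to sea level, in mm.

176 mm of thermosteric rise

Layer 1 at 20 °C → α = 2.6×10⁻⁴ K⁻¹
Layer 2 at 12 °C → α = 1.8×10⁻⁴ K⁻¹
Layer 3 at 1.9 °C → α = 0.89×10⁻⁴ K⁻¹
190 × 0.84 × 2.6×10⁻⁴ = 0.041496 m
Layer 2: 1.8×10⁻⁴ × 400 × 1.1 = 0.07920 m
Layer 3: 0.89×10⁻⁴ × 0.44 × 1400 = 0.054824 m
Δh = 0.041496 + 0.07920 + 0.054824 = 0.17552 m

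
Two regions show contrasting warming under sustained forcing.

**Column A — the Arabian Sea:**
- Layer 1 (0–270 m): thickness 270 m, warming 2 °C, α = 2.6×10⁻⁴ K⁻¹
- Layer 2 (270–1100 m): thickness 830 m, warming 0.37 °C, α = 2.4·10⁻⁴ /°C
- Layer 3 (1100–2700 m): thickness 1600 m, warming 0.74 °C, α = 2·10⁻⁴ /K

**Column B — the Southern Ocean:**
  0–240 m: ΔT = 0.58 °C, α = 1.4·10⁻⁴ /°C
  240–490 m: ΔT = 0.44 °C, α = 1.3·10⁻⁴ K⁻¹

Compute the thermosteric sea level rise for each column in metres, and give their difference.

Δh_A ≈ 0.45 m, Δh_B ≈ 0.034 m; difference ≈ 0.42 m

A Layer 1: 270 × 2 × 2.6×10⁻⁴ = 0.14040 m
A 0.37 × 2.4×10⁻⁴ × 830 = 0.073704 m
A 1100–2700 m: 2×10⁻⁴ × 1600 × 0.74 = 0.23680 m
A total: 0.450904 m
B 0.58 × 240 × 1.4×10⁻⁴ = 0.019488 m
B 240–490 m: 250 × 0.44 × 1.3×10⁻⁴ = 0.01430 m
B total: 0.033788 m
Difference: 0.450904 − 0.033788 = 0.417116 m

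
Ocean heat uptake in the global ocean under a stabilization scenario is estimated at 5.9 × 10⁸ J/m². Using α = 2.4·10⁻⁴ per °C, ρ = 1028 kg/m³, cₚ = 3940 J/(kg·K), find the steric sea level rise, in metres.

Δh ≈ 0.0350 m

Δh = αQ/(ρcₚ) = 2.4×10⁻⁴ × 5.9×10⁸ / (1028 × 3940) ≈ 0.03496 m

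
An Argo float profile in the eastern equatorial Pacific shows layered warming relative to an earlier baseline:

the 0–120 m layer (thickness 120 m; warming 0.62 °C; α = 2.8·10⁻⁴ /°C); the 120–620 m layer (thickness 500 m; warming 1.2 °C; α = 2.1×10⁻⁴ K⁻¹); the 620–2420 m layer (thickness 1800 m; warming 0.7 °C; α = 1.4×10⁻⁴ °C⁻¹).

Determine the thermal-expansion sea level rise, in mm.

0–120 m: 120 × 0.62 × 2.8×10⁻⁴ = 0.020832 m
1.2 × 2.1×10⁻⁴ × 500 = 0.12600 m
1.4×10⁻⁴ × 1800 × 0.7 = 0.17640 m
Δh = 0.020832 + 0.12600 + 0.17640 = 0.323232 m

323 mm of thermosteric rise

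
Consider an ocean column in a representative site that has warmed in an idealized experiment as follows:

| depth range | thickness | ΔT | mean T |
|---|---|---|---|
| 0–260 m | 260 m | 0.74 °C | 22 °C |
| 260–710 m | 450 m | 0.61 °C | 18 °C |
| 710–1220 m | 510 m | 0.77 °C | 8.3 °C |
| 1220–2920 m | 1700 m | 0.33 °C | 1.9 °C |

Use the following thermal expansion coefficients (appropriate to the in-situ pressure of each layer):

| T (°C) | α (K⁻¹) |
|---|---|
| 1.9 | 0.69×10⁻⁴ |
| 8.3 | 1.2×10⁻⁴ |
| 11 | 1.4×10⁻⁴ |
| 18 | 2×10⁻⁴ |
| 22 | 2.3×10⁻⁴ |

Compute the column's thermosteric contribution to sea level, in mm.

Layer 1 at 22 °C → α = 2.3×10⁻⁴ K⁻¹
Layer 2 at 18 °C → α = 2×10⁻⁴ K⁻¹
Layer 3 at 8.3 °C → α = 1.2×10⁻⁴ K⁻¹
Layer 4 at 1.9 °C → α = 0.69×10⁻⁴ K⁻¹
Layer 1: 260 × 0.74 × 2.3×10⁻⁴ = 0.044252 m
Layer 2: 2×10⁻⁴ × 0.61 × 450 = 0.05490 m
510 × 0.77 × 1.2×10⁻⁴ = 0.047124 m
1220–2920 m: 0.33 × 1700 × 0.69×10⁻⁴ = 0.038709 m
Δh = 0.044252 + 0.05490 + 0.047124 + 0.038709 = 0.184985 m

Δh = 185 mm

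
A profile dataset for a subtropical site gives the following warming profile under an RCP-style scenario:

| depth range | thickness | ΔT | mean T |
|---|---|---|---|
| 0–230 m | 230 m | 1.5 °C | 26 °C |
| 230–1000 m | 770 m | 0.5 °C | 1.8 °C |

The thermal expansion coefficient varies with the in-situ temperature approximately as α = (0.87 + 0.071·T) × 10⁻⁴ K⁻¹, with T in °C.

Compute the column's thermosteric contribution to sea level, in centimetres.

13 cm of thermosteric rise

Layer 1: α = (0.87 + 0.071×26)×10⁻⁴ = 2.716×10⁻⁴ K⁻¹
Layer 2: α = (0.87 + 0.071×1.8)×10⁻⁴ = 0.9978×10⁻⁴ K⁻¹
230 × 1.5 × 2.716×10⁻⁴ = 0.093702 m
0.5 × 770 × 0.9978×10⁻⁴ = 0.0384153 m
Δh = 0.093702 + 0.0384153 = 0.1321173 m ≈ 13 cm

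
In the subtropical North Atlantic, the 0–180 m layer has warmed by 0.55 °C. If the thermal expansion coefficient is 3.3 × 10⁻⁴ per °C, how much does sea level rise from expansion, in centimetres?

Δh = 3.27 cm

Δh = αΔT·H = 3.3×10⁻⁴ × 0.55 × 180 = 0.03267 m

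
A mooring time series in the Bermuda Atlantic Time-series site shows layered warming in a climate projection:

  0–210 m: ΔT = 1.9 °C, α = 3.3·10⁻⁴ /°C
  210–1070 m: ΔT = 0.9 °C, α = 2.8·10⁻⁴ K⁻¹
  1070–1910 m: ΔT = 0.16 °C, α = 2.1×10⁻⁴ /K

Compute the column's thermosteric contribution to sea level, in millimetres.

Layer 1: 210 × 1.9 × 3.3×10⁻⁴ = 0.13167 m
210–1070 m: 860 × 0.9 × 2.8×10⁻⁴ = 0.21672 m
1070–1910 m: 0.16 × 2.1×10⁻⁴ × 840 = 0.028224 m
Δh = 0.13167 + 0.21672 + 0.028224 = 0.376614 m

380 mm of thermosteric rise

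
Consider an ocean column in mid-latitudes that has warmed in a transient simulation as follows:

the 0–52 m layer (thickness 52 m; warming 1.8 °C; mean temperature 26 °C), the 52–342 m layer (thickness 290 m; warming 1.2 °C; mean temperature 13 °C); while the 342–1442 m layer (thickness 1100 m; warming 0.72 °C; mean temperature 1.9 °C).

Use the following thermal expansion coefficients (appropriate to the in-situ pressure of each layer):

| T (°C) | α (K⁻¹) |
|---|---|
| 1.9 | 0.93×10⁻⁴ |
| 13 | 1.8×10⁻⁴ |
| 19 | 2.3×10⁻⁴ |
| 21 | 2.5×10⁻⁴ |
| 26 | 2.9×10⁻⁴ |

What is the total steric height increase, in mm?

Layer 1 at 26 °C → α = 2.9×10⁻⁴ K⁻¹
Layer 2 at 13 °C → α = 1.8×10⁻⁴ K⁻¹
Layer 3 at 1.9 °C → α = 0.93×10⁻⁴ K⁻¹
52 × 2.9×10⁻⁴ × 1.8 = 0.027144 m
52–342 m: 1.8×10⁻⁴ × 290 × 1.2 = 0.06264 m
342–1442 m: 1100 × 0.72 × 0.93×10⁻⁴ = 0.073656 m
Δh = 0.027144 + 0.06264 + 0.073656 = 0.16344 m

about 163 mm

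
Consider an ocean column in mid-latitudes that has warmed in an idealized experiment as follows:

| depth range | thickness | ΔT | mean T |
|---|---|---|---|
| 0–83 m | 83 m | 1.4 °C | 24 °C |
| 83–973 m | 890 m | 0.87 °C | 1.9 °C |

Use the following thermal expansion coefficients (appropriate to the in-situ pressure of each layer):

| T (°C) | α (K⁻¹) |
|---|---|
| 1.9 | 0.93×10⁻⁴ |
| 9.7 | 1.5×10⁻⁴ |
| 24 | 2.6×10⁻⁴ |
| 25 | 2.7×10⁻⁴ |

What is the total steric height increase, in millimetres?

about 102 mm

Layer 1 at 24 °C → α = 2.6×10⁻⁴ K⁻¹
Layer 2 at 1.9 °C → α = 0.93×10⁻⁴ K⁻¹
Layer 1: 1.4 × 83 × 2.6×10⁻⁴ = 0.030212 m
83–973 m: 0.87 × 0.93×10⁻⁴ × 890 = 0.0720099 m
Δh = 0.030212 + 0.0720099 = 0.1022219 m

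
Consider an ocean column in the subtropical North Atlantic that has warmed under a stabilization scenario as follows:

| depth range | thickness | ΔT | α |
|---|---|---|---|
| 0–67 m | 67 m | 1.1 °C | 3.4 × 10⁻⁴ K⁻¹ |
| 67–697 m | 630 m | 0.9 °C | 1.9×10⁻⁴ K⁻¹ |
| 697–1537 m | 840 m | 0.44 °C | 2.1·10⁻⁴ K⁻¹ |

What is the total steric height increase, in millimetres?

Layer 1: 67 × 3.4×10⁻⁴ × 1.1 = 0.025058 m
0.9 × 1.9×10⁻⁴ × 630 = 0.10773 m
697–1537 m: 840 × 0.44 × 2.1×10⁻⁴ = 0.077616 m
Δh = 0.025058 + 0.10773 + 0.077616 = 0.210404 m

about 210 mm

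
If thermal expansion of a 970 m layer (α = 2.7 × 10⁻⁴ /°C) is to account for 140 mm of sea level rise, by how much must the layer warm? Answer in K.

ΔT = Δh/(αH) = 0.14 / (2.7×10⁻⁴ × 970) ≈ 0.5346 K

ΔT ≈ 0.535 K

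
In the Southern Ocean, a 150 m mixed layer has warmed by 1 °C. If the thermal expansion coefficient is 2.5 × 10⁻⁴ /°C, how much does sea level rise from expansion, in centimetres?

Δh = αΔT·H = 2.5×10⁻⁴ × 1 × 150 = 0.03750 m

Δh = 3.75 cm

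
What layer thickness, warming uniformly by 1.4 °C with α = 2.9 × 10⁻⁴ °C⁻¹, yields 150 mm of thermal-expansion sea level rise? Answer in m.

370 m

H = Δh/(αΔT) = 0.15 / (2.9×10⁻⁴ × 1.4) ≈ 369.5 m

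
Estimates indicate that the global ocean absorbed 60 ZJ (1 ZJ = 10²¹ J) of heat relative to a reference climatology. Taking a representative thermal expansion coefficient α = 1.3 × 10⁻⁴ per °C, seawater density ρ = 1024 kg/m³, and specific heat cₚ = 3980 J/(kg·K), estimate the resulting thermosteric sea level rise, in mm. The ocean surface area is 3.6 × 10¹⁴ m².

Per unit area: Q = 60×10²¹ / (3.6×10¹⁴) ≈ 1.667×10⁸ J/m²
Δh = αQ/(ρcₚ) = 1.3×10⁻⁴ × 1.667×10⁸ / (1024 × 3980) ≈ 0.0053174 m

about 5.32 mm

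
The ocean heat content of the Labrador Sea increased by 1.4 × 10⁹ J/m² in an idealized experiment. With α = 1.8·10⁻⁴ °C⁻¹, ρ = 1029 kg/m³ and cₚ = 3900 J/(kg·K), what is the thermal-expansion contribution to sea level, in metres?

about 0.0628 m

Δh = αQ/(ρcₚ) = 1.8×10⁻⁴ × 1.4×10⁹ / (1029 × 3900) ≈ 0.062794 m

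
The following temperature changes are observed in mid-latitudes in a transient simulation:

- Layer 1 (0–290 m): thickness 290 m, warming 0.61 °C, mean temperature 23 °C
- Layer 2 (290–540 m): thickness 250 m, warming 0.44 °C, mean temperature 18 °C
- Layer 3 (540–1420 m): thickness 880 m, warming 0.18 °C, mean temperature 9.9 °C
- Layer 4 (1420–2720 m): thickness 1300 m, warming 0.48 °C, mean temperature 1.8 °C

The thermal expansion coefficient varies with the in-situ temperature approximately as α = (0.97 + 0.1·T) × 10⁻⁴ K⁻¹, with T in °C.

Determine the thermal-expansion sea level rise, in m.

Layer 1: α = (0.97 + 0.1×23)×10⁻⁴ = 3.27×10⁻⁴ K⁻¹
Layer 2: α = (0.97 + 0.1×18)×10⁻⁴ = 2.77×10⁻⁴ K⁻¹
Layer 3: α = (0.97 + 0.1×9.9)×10⁻⁴ = 1.96×10⁻⁴ K⁻¹
Layer 4: α = (0.97 + 0.1×1.8)×10⁻⁴ = 1.15×10⁻⁴ K⁻¹
0–290 m: 0.61 × 3.27×10⁻⁴ × 290 = 0.0578463 m
290–540 m: 0.44 × 2.77×10⁻⁴ × 250 = 0.03047 m
Layer 3: 880 × 1.96×10⁻⁴ × 0.18 = 0.0310464 m
Layer 4: 1.15×10⁻⁴ × 0.48 × 1300 = 0.07176 m
Δh = 0.0578463 + 0.03047 + 0.0310464 + 0.07176 = 0.1911227 m ≈ 0.191 m

Δh = 0.191 m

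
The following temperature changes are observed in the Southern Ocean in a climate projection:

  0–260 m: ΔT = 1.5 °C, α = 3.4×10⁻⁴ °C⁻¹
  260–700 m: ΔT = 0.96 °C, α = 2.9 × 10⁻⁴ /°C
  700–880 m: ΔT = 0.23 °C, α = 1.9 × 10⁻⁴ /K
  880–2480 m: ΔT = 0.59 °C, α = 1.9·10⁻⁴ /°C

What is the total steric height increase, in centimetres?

about 44.2 cm

0–260 m: 1.5 × 260 × 3.4×10⁻⁴ = 0.13260 m
Layer 2: 440 × 2.9×10⁻⁴ × 0.96 = 0.122496 m
700–880 m: 0.23 × 1.9×10⁻⁴ × 180 = 0.007866 m
880–2480 m: 1600 × 0.59 × 1.9×10⁻⁴ = 0.17936 m
Δh = 0.13260 + 0.122496 + 0.007866 + 0.17936 = 0.442322 m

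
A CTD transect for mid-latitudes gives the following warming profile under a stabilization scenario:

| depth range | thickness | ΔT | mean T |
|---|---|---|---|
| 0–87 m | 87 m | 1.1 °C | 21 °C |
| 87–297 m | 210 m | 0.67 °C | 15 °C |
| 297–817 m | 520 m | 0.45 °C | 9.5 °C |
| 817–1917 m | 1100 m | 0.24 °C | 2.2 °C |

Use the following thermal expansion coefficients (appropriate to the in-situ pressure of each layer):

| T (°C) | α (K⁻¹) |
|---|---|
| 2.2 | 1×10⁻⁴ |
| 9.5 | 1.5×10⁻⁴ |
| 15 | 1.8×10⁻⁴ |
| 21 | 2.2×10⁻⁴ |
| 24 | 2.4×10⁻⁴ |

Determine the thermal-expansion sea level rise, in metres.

about 0.108 m

Layer 1 at 21 °C → α = 2.2×10⁻⁴ K⁻¹
Layer 2 at 15 °C → α = 1.8×10⁻⁴ K⁻¹
Layer 3 at 9.5 °C → α = 1.5×10⁻⁴ K⁻¹
Layer 4 at 2.2 °C → α = 1×10⁻⁴ K⁻¹
87 × 1.1 × 2.2×10⁻⁴ = 0.021054 m
0.67 × 1.8×10⁻⁴ × 210 = 0.025326 m
1.5×10⁻⁴ × 520 × 0.45 = 0.03510 m
Layer 4: 1×10⁻⁴ × 1100 × 0.24 = 0.02640 m
Δh = 0.021054 + 0.025326 + 0.03510 + 0.02640 = 0.10788 m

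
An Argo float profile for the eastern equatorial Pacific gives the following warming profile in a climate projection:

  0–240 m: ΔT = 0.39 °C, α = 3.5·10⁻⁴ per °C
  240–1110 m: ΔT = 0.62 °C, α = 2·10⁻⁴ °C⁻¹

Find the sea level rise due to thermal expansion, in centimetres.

14 cm of thermosteric rise

0–240 m: 240 × 3.5×10⁻⁴ × 0.39 = 0.03276 m
0.62 × 870 × 2×10⁻⁴ = 0.10788 m
Δh = 0.03276 + 0.10788 = 0.14064 m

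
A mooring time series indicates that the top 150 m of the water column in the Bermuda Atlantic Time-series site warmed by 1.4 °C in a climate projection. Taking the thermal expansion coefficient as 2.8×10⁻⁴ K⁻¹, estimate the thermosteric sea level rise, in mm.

Δh = αΔT·H = 2.8×10⁻⁴ × 1.4 × 150 = 0.05880 m

Δh = 58.8 mm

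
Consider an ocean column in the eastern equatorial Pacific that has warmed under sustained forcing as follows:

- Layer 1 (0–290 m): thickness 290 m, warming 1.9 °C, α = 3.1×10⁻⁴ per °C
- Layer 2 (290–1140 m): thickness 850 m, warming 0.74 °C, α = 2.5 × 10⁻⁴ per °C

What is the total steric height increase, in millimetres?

Layer 1: 1.9 × 3.1×10⁻⁴ × 290 = 0.17081 m
Layer 2: 850 × 2.5×10⁻⁴ × 0.74 = 0.15725 m
Δh = 0.17081 + 0.15725 = 0.32806 m ≈ 330 mm

330 mm of thermosteric rise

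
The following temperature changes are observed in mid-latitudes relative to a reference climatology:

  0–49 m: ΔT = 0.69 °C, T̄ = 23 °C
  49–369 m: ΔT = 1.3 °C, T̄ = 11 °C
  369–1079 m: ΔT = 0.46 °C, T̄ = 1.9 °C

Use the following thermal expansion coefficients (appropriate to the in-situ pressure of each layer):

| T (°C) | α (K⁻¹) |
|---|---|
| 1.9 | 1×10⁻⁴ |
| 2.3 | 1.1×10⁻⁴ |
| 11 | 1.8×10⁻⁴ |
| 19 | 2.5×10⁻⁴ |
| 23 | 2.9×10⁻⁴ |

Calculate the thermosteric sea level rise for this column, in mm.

Layer 1 at 23 °C → α = 2.9×10⁻⁴ K⁻¹
Layer 2 at 11 °C → α = 1.8×10⁻⁴ K⁻¹
Layer 3 at 1.9 °C → α = 1×10⁻⁴ K⁻¹
0–49 m: 2.9×10⁻⁴ × 49 × 0.69 = 0.0098049 m
49–369 m: 1.3 × 1.8×10⁻⁴ × 320 = 0.07488 m
710 × 0.46 × 1×10⁻⁴ = 0.03266 m
Δh = 0.0098049 + 0.07488 + 0.03266 = 0.1173449 m

117 mm of thermosteric rise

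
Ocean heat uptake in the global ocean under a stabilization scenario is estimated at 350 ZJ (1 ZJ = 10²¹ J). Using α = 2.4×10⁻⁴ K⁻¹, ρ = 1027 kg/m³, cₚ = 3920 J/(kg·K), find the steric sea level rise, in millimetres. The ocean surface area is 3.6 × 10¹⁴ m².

Per unit area: Q = 350×10²¹ / (3.6×10¹⁴) ≈ 9.722×10⁸ J/m²
Δh = αQ/(ρcₚ) = 2.4×10⁻⁴ × 9.722×10⁸ / (1027 × 3920) ≈ 0.057958 m

58 mm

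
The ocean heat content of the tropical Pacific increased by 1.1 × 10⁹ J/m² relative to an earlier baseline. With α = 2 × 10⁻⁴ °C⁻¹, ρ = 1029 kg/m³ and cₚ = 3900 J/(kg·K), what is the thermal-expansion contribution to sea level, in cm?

Δh = αQ/(ρcₚ) = 2×10⁻⁴ × 1.1×10⁹ / (1029 × 3900) ≈ 0.05482 m

5.48 cm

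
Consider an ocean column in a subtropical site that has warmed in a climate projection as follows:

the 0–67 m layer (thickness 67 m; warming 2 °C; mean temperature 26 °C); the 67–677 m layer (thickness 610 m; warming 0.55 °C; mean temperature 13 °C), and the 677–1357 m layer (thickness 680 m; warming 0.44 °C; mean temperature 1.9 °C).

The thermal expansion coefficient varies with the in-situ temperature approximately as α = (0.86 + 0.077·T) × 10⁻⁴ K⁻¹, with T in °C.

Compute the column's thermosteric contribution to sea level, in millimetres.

Δh = 131 mm

Layer 1: α = (0.86 + 0.077×26)×10⁻⁴ = 2.862×10⁻⁴ K⁻¹
Layer 2: α = (0.86 + 0.077×13)×10⁻⁴ = 1.861×10⁻⁴ K⁻¹
Layer 3: α = (0.86 + 0.077×1.9)×10⁻⁴ = 1.0063×10⁻⁴ K⁻¹
2.862×10⁻⁴ × 2 × 67 = 0.0383508 m
67–677 m: 1.861×10⁻⁴ × 610 × 0.55 = 0.06243655 m
680 × 0.44 × 1.0063×10⁻⁴ = 0.030108496 m
Δh = 0.0383508 + 0.06243655 + 0.030108496 = 0.130895846 m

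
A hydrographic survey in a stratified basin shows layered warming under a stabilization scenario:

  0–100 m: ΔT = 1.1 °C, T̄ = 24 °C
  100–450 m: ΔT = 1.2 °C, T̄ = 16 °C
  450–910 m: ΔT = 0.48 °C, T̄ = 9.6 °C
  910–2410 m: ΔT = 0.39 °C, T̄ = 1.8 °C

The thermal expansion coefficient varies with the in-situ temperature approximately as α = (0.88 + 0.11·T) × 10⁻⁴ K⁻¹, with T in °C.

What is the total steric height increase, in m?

Layer 1: α = (0.88 + 0.11×24)×10⁻⁴ = 3.52×10⁻⁴ K⁻¹
Layer 2: α = (0.88 + 0.11×16)×10⁻⁴ = 2.64×10⁻⁴ K⁻¹
Layer 3: α = (0.88 + 0.11×9.6)×10⁻⁴ = 1.936×10⁻⁴ K⁻¹
Layer 4: α = (0.88 + 0.11×1.8)×10⁻⁴ = 1.078×10⁻⁴ K⁻¹
Layer 1: 3.52×10⁻⁴ × 100 × 1.1 = 0.03872 m
Layer 2: 350 × 2.64×10⁻⁴ × 1.2 = 0.11088 m
450–910 m: 0.48 × 460 × 1.936×10⁻⁴ = 0.04274688 m
Layer 4: 1500 × 0.39 × 1.078×10⁻⁴ = 0.063063 m
Δh = 0.03872 + 0.11088 + 0.04274688 + 0.063063 = 0.25540988 m ≈ 0.255 m

Δh = 0.255 m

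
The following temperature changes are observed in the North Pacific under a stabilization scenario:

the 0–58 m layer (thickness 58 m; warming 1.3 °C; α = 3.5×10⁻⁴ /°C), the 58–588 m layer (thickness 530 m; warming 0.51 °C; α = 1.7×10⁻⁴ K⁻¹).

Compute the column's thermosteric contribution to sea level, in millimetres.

Δh = 72 mm

0–58 m: 3.5×10⁻⁴ × 1.3 × 58 = 0.02639 m
530 × 0.51 × 1.7×10⁻⁴ = 0.045951 m
Δh = 0.02639 + 0.045951 = 0.072341 m ≈ 72 mm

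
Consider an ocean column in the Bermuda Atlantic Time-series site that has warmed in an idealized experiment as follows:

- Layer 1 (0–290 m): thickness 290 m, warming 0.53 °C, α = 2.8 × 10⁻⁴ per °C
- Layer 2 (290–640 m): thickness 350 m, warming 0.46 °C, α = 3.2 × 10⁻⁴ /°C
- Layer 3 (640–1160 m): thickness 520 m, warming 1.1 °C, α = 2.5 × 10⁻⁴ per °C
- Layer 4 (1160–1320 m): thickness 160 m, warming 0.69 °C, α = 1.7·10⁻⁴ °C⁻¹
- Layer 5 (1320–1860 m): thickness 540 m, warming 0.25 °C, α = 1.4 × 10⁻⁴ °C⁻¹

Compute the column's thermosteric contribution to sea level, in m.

0–290 m: 290 × 2.8×10⁻⁴ × 0.53 = 0.043036 m
Layer 2: 3.2×10⁻⁴ × 0.46 × 350 = 0.05152 m
Layer 3: 1.1 × 520 × 2.5×10⁻⁴ = 0.14300 m
1160–1320 m: 0.69 × 160 × 1.7×10⁻⁴ = 0.018768 m
1320–1860 m: 0.25 × 1.4×10⁻⁴ × 540 = 0.01890 m
Δh = 0.043036 + 0.05152 + 0.14300 + 0.018768 + 0.01890 = 0.275224 m

Δh = 0.28 m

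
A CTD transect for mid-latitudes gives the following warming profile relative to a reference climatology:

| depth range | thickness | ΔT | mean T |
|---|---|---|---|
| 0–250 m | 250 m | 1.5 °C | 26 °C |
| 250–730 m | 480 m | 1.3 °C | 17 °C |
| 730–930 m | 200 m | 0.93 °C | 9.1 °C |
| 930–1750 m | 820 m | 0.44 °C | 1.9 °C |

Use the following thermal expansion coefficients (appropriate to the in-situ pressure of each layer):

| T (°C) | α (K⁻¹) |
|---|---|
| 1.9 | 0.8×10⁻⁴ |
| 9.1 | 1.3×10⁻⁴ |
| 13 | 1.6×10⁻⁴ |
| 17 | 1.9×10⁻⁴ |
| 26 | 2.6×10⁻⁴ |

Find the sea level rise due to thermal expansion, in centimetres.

Layer 1 at 26 °C → α = 2.6×10⁻⁴ K⁻¹
Layer 2 at 17 °C → α = 1.9×10⁻⁴ K⁻¹
Layer 3 at 9.1 °C → α = 1.3×10⁻⁴ K⁻¹
Layer 4 at 1.9 °C → α = 0.8×10⁻⁴ K⁻¹
0–250 m: 2.6×10⁻⁴ × 250 × 1.5 = 0.09750 m
250–730 m: 1.9×10⁻⁴ × 1.3 × 480 = 0.11856 m
0.93 × 1.3×10⁻⁴ × 200 = 0.02418 m
Layer 4: 0.44 × 0.8×10⁻⁴ × 820 = 0.028864 m
Δh = 0.09750 + 0.11856 + 0.02418 + 0.028864 = 0.269104 m

Δh ≈ 27 cm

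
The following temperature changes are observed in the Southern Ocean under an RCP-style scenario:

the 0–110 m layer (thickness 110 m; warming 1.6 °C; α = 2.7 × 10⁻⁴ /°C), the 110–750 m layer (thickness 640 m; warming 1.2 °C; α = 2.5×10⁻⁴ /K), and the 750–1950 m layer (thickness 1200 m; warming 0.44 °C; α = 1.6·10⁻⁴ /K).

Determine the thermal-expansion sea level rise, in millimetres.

320 mm of thermosteric rise

Layer 1: 110 × 2.7×10⁻⁴ × 1.6 = 0.04752 m
Layer 2: 640 × 1.2 × 2.5×10⁻⁴ = 0.19200 m
750–1950 m: 1200 × 0.44 × 1.6×10⁻⁴ = 0.08448 m
Δh = 0.04752 + 0.19200 + 0.08448 = 0.32400 m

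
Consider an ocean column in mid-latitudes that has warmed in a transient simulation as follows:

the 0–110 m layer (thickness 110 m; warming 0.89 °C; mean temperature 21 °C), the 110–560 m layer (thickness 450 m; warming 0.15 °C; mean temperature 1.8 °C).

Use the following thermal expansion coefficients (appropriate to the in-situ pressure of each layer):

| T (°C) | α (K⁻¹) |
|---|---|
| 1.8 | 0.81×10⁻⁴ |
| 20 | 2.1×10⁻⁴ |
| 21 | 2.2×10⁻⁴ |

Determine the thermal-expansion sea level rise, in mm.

Δh ≈ 27 mm

Layer 1 at 21 °C → α = 2.2×10⁻⁴ K⁻¹
Layer 2 at 1.8 °C → α = 0.81×10⁻⁴ K⁻¹
0–110 m: 0.89 × 110 × 2.2×10⁻⁴ = 0.021538 m
0.15 × 450 × 0.81×10⁻⁴ = 0.0054675 m
Δh = 0.021538 + 0.0054675 = 0.0270055 m ≈ 27 mm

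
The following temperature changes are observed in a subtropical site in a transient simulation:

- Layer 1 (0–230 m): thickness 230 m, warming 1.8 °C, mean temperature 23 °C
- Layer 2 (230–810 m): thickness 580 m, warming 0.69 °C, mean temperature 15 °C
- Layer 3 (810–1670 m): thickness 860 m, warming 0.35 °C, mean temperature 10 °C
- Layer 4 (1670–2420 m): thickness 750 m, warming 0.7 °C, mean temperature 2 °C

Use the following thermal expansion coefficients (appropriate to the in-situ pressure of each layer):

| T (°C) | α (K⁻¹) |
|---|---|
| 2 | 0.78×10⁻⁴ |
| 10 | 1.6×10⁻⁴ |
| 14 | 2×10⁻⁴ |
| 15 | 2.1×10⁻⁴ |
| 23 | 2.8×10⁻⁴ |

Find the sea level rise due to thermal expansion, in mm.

Δh ≈ 289 mm

Layer 1 at 23 °C → α = 2.8×10⁻⁴ K⁻¹
Layer 2 at 15 °C → α = 2.1×10⁻⁴ K⁻¹
Layer 3 at 10 °C → α = 1.6×10⁻⁴ K⁻¹
Layer 4 at 2 °C → α = 0.78×10⁻⁴ K⁻¹
0–230 m: 230 × 1.8 × 2.8×10⁻⁴ = 0.11592 m
0.69 × 580 × 2.1×10⁻⁴ = 0.084042 m
860 × 1.6×10⁻⁴ × 0.35 = 0.04816 m
Layer 4: 0.7 × 0.78×10⁻⁴ × 750 = 0.04095 m
Δh = 0.11592 + 0.084042 + 0.04816 + 0.04095 = 0.289072 m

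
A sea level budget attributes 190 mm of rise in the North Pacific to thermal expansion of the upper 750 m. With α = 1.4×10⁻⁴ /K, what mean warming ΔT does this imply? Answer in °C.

ΔT = Δh/(αH) = 0.19 / (1.4×10⁻⁴ × 750) ≈ 1.810 °C

1.8 °C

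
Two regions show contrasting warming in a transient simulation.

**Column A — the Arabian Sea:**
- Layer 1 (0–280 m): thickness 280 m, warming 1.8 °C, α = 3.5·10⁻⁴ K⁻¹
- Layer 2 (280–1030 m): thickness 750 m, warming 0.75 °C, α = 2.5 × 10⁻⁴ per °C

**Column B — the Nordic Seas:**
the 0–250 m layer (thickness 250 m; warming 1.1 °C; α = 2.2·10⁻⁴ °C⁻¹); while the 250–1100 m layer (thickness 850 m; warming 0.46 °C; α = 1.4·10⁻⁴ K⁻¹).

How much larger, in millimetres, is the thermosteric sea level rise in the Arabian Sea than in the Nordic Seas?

A Layer 1: 3.5×10⁻⁴ × 280 × 1.8 = 0.17640 m
A 2.5×10⁻⁴ × 750 × 0.75 = 0.140625 m
A total: 0.317025 m
B Layer 1: 1.1 × 2.2×10⁻⁴ × 250 = 0.06050 m
B 850 × 1.4×10⁻⁴ × 0.46 = 0.05474 m
B total: 0.11524 m
Difference: 0.317025 − 0.11524 = 0.201785 m

Δh_A − Δh_B ≈ 200 mm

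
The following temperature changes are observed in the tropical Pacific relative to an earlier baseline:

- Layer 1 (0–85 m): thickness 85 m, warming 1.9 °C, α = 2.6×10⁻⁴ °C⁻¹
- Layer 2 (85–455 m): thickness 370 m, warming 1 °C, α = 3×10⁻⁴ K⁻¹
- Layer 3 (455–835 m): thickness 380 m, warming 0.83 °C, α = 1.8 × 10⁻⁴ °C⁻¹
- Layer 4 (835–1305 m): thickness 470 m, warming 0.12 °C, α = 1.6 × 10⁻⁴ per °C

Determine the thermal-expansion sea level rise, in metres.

Δh ≈ 0.219 m

1.9 × 2.6×10⁻⁴ × 85 = 0.04199 m
Layer 2: 370 × 3×10⁻⁴ × 1 = 0.11100 m
Layer 3: 0.83 × 1.8×10⁻⁴ × 380 = 0.056772 m
470 × 1.6×10⁻⁴ × 0.12 = 0.009024 m
Δh = 0.04199 + 0.11100 + 0.056772 + 0.009024 = 0.218786 m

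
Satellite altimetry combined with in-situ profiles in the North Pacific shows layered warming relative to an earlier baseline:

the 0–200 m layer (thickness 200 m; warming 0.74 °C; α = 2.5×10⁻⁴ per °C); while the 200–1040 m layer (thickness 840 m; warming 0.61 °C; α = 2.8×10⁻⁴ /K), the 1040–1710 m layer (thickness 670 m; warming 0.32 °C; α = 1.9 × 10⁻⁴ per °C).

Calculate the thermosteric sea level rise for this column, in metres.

Layer 1: 200 × 0.74 × 2.5×10⁻⁴ = 0.03700 m
200–1040 m: 840 × 0.61 × 2.8×10⁻⁴ = 0.143472 m
Layer 3: 1.9×10⁻⁴ × 0.32 × 670 = 0.040736 m
Δh = 0.03700 + 0.143472 + 0.040736 = 0.221208 m

0.22 m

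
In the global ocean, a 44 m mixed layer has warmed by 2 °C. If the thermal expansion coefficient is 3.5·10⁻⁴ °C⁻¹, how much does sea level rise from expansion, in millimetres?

Δh = αΔT·H = 3.5×10⁻⁴ × 2 × 44 = 0.03080 m

31 mm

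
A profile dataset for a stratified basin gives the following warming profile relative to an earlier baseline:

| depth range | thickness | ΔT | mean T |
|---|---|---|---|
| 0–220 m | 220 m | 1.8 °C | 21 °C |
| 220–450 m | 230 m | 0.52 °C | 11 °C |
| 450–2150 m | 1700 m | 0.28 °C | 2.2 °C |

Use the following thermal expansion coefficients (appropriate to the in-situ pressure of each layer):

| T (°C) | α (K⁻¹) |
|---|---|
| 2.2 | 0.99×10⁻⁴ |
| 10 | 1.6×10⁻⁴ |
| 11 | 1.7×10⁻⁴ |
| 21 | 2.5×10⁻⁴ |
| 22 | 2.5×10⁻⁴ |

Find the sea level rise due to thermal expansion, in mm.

Layer 1 at 21 °C → α = 2.5×10⁻⁴ K⁻¹
Layer 2 at 11 °C → α = 1.7×10⁻⁴ K⁻¹
Layer 3 at 2.2 °C → α = 0.99×10⁻⁴ K⁻¹
0–220 m: 2.5×10⁻⁴ × 1.8 × 220 = 0.09900 m
Layer 2: 0.52 × 1.7×10⁻⁴ × 230 = 0.020332 m
450–2150 m: 0.99×10⁻⁴ × 1700 × 0.28 = 0.047124 m
Δh = 0.09900 + 0.020332 + 0.047124 = 0.166456 m

166 mm of thermosteric rise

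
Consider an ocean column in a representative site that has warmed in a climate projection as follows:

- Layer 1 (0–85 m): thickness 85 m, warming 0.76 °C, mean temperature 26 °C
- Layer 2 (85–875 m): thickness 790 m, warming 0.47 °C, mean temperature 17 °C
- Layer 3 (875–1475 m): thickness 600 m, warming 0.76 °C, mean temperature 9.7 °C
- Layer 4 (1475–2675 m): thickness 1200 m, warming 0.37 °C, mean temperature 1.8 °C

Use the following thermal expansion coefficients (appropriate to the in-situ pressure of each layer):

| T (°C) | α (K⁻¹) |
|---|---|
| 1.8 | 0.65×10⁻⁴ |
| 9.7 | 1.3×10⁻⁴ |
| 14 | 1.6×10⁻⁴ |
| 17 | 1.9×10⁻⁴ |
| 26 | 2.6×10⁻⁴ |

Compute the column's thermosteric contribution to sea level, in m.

Layer 1 at 26 °C → α = 2.6×10⁻⁴ K⁻¹
Layer 2 at 17 °C → α = 1.9×10⁻⁴ K⁻¹
Layer 3 at 9.7 °C → α = 1.3×10⁻⁴ K⁻¹
Layer 4 at 1.8 °C → α = 0.65×10⁻⁴ K⁻¹
0–85 m: 0.76 × 2.6×10⁻⁴ × 85 = 0.016796 m
Layer 2: 0.47 × 1.9×10⁻⁴ × 790 = 0.070547 m
1.3×10⁻⁴ × 0.76 × 600 = 0.05928 m
Layer 4: 0.37 × 1200 × 0.65×10⁻⁴ = 0.02886 m
Δh = 0.016796 + 0.070547 + 0.05928 + 0.02886 = 0.175483 m ≈ 0.175 m

about 0.175 m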